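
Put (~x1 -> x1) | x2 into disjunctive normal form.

x1 | x2

(~x1 -> x1) | x2
≡ ~~x1 | x1 | x2   [eliminate ->]
≡ x1 | x1 | x2   [double negation]
≡ x1 | x2   [simplify]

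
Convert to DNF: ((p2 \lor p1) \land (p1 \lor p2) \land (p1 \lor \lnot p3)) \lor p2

((p2 \lor p1) \land (p1 \lor p2) \land (p1 \lor \lnot p3)) \lor p2
≡ (p2 \land p1 \land p1) \lor (p2 \land p1 \land \lnot p3) \lor (p2 \land p2 \land p1) \lor (p2 \land p2 \land \lnot p3) \lor (p1 \land p1 \land p1) \lor (p1 \land p1 \land \lnot p3) \lor (p1 \land p2 \land p1) \lor (p1 \land p2 \land \lnot p3) \lor p2   — distribute \land over \lor
≡ p1 \lor p2   — simplify

p1 \lor p2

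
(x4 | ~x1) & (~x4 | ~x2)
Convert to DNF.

(x4 & ~x2) | (~x1 & ~x4) | (~x1 & ~x2)

(x4 | ~x1) & (~x4 | ~x2)
≡ (x4 & ~x4) | (x4 & ~x2) | (~x1 & ~x4) | (~x1 & ~x2)   [distribute & over |]
≡ (x4 & ~x2) | (~x1 & ~x4) | (~x1 & ~x2)   [simplify]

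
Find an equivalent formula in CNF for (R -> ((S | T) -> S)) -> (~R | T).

(R -> ((S | T) -> S)) -> (~R | T)
≡ ~(R -> ((S | T) -> S)) | ~R | T   [eliminate ->]
≡ ~(~R | ((S | T) -> S)) | ~R | T   [eliminate ->]
≡ ~(~R | ~(S | T) | S) | ~R | T   [eliminate ->]
≡ (~~R & ~~(S | T) & ~S) | ~R | T   [De Morgan]
≡ (R & ~~(S | T) & ~S) | ~R | T   [double negation]
≡ (R & (S | T) & ~S) | ~R | T   [double negation]
≡ (R | ~R | T) & (S | T | ~R | T) & (~S | ~R | T)   [distribute | over &]
≡ (S | T | ~R) & (~S | ~R | T)   [simplify]

(S | T | ~R) & (~S | ~R | T)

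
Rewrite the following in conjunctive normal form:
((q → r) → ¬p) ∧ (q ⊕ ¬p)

((q → r) → ¬p) ∧ (q ⊕ ¬p)
= (¬(q → r) ∨ ¬p) ∧ (q ⊕ ¬p)   [eliminate →]
= (¬(¬q ∨ r) ∨ ¬p) ∧ (q ⊕ ¬p)   [eliminate →]
= (¬(¬q ∨ r) ∨ ¬p) ∧ (q ∨ ¬p) ∧ ¬(q ∧ ¬p)   [expand ⊕]
= ((¬¬q ∧ ¬r) ∨ ¬p) ∧ (q ∨ ¬p) ∧ ¬(q ∧ ¬p)   [De Morgan]
= ((q ∧ ¬r) ∨ ¬p) ∧ (q ∨ ¬p) ∧ ¬(q ∧ ¬p)   [double negation]
= ((q ∧ ¬r) ∨ ¬p) ∧ (q ∨ ¬p) ∧ (¬q ∨ ¬¬p)   [De Morgan]
= ((q ∧ ¬r) ∨ ¬p) ∧ (q ∨ ¬p) ∧ (¬q ∨ p)   [double negation]
= (q ∨ ¬p) ∧ (¬r ∨ ¬p) ∧ (q ∨ ¬p) ∧ (¬q ∨ p)   [distribute ∨ over ∧]
= (q ∨ ¬p) ∧ (¬r ∨ ¬p) ∧ (¬q ∨ p)   [simplify]

(q ∨ ¬p) ∧ (¬r ∨ ¬p) ∧ (¬q ∨ p)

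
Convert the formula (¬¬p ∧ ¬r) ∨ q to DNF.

(¬¬p ∧ ¬r) ∨ q
≡ (p ∧ ¬r) ∨ q   — double negation

(p ∧ ¬r) ∨ q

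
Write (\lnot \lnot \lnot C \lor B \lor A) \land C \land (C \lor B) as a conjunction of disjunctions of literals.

(\lnot C \lor B \lor A) \land C

(\lnot \lnot \lnot C \lor B \lor A) \land C \land (C \lor B)
≡ (\lnot C \lor B \lor A) \land C \land (C \lor B)   [double negation]
≡ (\lnot C \lor B \lor A) \land C   [simplify]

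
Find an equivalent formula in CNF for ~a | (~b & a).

~a | ~b

~a | (~b & a)
⇔ (~a | ~b) & (~a | a)   (distribute | over &)
⇔ ~a | ~b   (simplify)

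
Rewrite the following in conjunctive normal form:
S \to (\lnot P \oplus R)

(\lnot S \lor \lnot P \lor R) \land (\lnot S \lor P \lor \lnot R)

S \to (\lnot P \oplus R)
≡ \lnot S \lor (\lnot P \oplus R)   (eliminate \to)
≡ \lnot S \lor ((\lnot P \lor R) \land \lnot (\lnot P \land R))   (expand \oplus)
≡ \lnot S \lor ((\lnot P \lor R) \land (\lnot \lnot P \lor \lnot R))   (De Morgan)
≡ \lnot S \lor ((\lnot P \lor R) \land (P \lor \lnot R))   (double negation)
≡ (\lnot S \lor \lnot P \lor R) \land (\lnot S \lor P \lor \lnot R)   (distribute \lor over \land)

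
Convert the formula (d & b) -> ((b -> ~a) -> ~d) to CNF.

~d | ~b | a

(d & b) -> ((b -> ~a) -> ~d)
= ~(d & b) | ((b -> ~a) -> ~d)   [eliminate ->]
= ~(d & b) | ~(b -> ~a) | ~d   [eliminate ->]
= ~(d & b) | ~(~b | ~a) | ~d   [eliminate ->]
= ~d | ~b | ~(~b | ~a) | ~d   [De Morgan]
= ~d | ~b | (~~b & ~~a) | ~d   [De Morgan]
= ~d | ~b | (b & ~~a) | ~d   [double negation]
= ~d | ~b | (b & a) | ~d   [double negation]
= (~d | ~b | b | ~d) & (~d | ~b | a | ~d)   [distribute | over &]
= ~d | ~b | a   [simplify]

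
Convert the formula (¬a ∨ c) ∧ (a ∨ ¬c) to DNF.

(¬a ∨ c) ∧ (a ∨ ¬c)
≡ (¬a ∧ a) ∨ (¬a ∧ ¬c) ∨ (c ∧ a) ∨ (c ∧ ¬c)   [distribute ∧ over ∨]
≡ (¬a ∧ ¬c) ∨ (c ∧ a)   [simplify]

(¬a ∧ ¬c) ∨ (c ∧ a)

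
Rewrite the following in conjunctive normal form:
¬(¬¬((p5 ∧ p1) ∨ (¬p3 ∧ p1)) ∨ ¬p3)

(¬p5 ∨ ¬p1) ∧ p3

¬(¬¬((p5 ∧ p1) ∨ (¬p3 ∧ p1)) ∨ ¬p3)
= ¬¬¬((p5 ∧ p1) ∨ (¬p3 ∧ p1)) ∧ ¬¬p3   — De Morgan
= ¬((p5 ∧ p1) ∨ (¬p3 ∧ p1)) ∧ ¬¬p3   — double negation
= ¬(p5 ∧ p1) ∧ ¬(¬p3 ∧ p1) ∧ ¬¬p3   — De Morgan
= (¬p5 ∨ ¬p1) ∧ ¬(¬p3 ∧ p1) ∧ ¬¬p3   — De Morgan
= (¬p5 ∨ ¬p1) ∧ (¬¬p3 ∨ ¬p1) ∧ ¬¬p3   — De Morgan
= (¬p5 ∨ ¬p1) ∧ (p3 ∨ ¬p1) ∧ ¬¬p3   — double negation
= (¬p5 ∨ ¬p1) ∧ (p3 ∨ ¬p1) ∧ p3   — double negation
= (¬p5 ∨ ¬p1) ∧ p3   — simplify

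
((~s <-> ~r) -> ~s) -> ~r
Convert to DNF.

((~s <-> ~r) -> ~s) -> ~r
⇔ ~((~s <-> ~r) -> ~s) | ~r   [eliminate ->]
⇔ ~(~(~s <-> ~r) | ~s) | ~r   [eliminate ->]
⇔ ~(~((~s -> ~r) & (~r -> ~s)) | ~s) | ~r   [eliminate <->]
⇔ ~(~((~~s | ~r) & (~r -> ~s)) | ~s) | ~r   [eliminate ->]
⇔ ~(~((~~s | ~r) & (~~r | ~s)) | ~s) | ~r   [eliminate ->]
⇔ (~~((~~s | ~r) & (~~r | ~s)) & ~~s) | ~r   [De Morgan]
⇔ ((~~s | ~r) & (~~r | ~s) & ~~s) | ~r   [double negation]
⇔ ((s | ~r) & (~~r | ~s) & ~~s) | ~r   [double negation]
⇔ ((s | ~r) & (r | ~s) & ~~s) | ~r   [double negation]
⇔ ((s | ~r) & (r | ~s) & s) | ~r   [double negation]
⇔ (s & r & s) | (s & ~s & s) | (~r & r & s) | (~r & ~s & s) | ~r   [distribute & over |]
⇔ (s & r) | ~r   [simplify]

(s & r) | ~r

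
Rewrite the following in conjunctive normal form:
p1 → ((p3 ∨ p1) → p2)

¬p1 ∨ p2

p1 → ((p3 ∨ p1) → p2)
⇔ ¬p1 ∨ ((p3 ∨ p1) → p2)   (eliminate →)
⇔ ¬p1 ∨ ¬(p3 ∨ p1) ∨ p2   (eliminate →)
⇔ ¬p1 ∨ (¬p3 ∧ ¬p1) ∨ p2   (De Morgan)
⇔ (¬p1 ∨ ¬p3 ∨ p2) ∧ (¬p1 ∨ ¬p1 ∨ p2)   (distribute ∨ over ∧)
⇔ ¬p1 ∨ p2   (simplify)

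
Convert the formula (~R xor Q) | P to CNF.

(~R xor Q) | P
≡ ((~R | Q) & ~(~R & Q)) | P   [expand xor]
≡ ((~R | Q) & (~~R | ~Q)) | P   [De Morgan]
≡ ((~R | Q) & (R | ~Q)) | P   [double negation]
≡ (~R | Q | P) & (R | ~Q | P)   [distribute | over &]

(~R | Q | P) & (R | ~Q | P)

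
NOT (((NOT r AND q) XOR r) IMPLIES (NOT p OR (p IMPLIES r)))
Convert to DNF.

NOT (((NOT r AND q) XOR r) IMPLIES (NOT p OR (p IMPLIES r)))
= NOT (NOT ((NOT r AND q) XOR r) OR NOT p OR (p IMPLIES r))   [eliminate IMPLIES]
= NOT (NOT ((NOT r AND q AND NOT r) OR (NOT (NOT r AND q) AND r)) OR NOT p OR (p IMPLIES r))   [expand XOR]
= NOT (NOT ((NOT r AND q AND NOT r) OR (NOT (NOT r AND q) AND r)) OR NOT p OR NOT p OR r)   [eliminate IMPLIES]
= NOT NOT ((NOT r AND q AND NOT r) OR (NOT (NOT r AND q) AND r)) AND NOT NOT p AND NOT NOT p AND NOT r   [De Morgan]
= ((NOT r AND q AND NOT r) OR (NOT (NOT r AND q) AND r)) AND NOT NOT p AND NOT NOT p AND NOT r   [double negation]
= ((NOT r AND q AND NOT r) OR ((NOT NOT r OR NOT q) AND r)) AND NOT NOT p AND NOT NOT p AND NOT r   [De Morgan]
= ((NOT r AND q AND NOT r) OR ((r OR NOT q) AND r)) AND NOT NOT p AND NOT NOT p AND NOT r   [double negation]
= ((NOT r AND q AND NOT r) OR ((r OR NOT q) AND r)) AND p AND NOT NOT p AND NOT r   [double negation]
= ((NOT r AND q AND NOT r) OR ((r OR NOT q) AND r)) AND p AND p AND NOT r   [double negation]
= (NOT r AND q AND NOT r AND p AND p AND NOT r) OR (r AND r AND p AND p AND NOT r) OR (NOT q AND r AND p AND p AND NOT r)   [distribute AND over OR]
= NOT r AND q AND p   [simplify]

NOT r AND q AND p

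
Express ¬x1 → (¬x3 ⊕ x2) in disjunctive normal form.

¬x1 → (¬x3 ⊕ x2)
= ¬¬x1 ∨ (¬x3 ⊕ x2)   (eliminate →)
= ¬¬x1 ∨ (¬x3 ∧ ¬x2) ∨ (¬¬x3 ∧ x2)   (expand ⊕)
= x1 ∨ (¬x3 ∧ ¬x2) ∨ (¬¬x3 ∧ x2)   (double negation)
= x1 ∨ (¬x3 ∧ ¬x2) ∨ (x3 ∧ x2)   (double negation)

x1 ∨ (¬x3 ∧ ¬x2) ∨ (x3 ∧ x2)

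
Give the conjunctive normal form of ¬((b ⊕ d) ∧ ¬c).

(¬b ∨ d ∨ c) ∧ (¬d ∨ b ∨ c)

¬((b ⊕ d) ∧ ¬c)
= ¬((b ∨ d) ∧ ¬(b ∧ d) ∧ ¬c)   [expand ⊕]
= ¬(b ∨ d) ∨ ¬¬(b ∧ d) ∨ ¬¬c   [De Morgan]
= ¬b ∧ ¬d ∨ ¬¬(b ∧ d) ∨ ¬¬c   [De Morgan]
= ¬b ∧ ¬d ∨ b ∧ d ∨ ¬¬c   [double negation]
= ¬b ∧ ¬d ∨ b ∧ d ∨ c   [double negation]
= (¬b ∨ b ∨ c) ∧ (¬b ∨ d ∨ c) ∧ (¬d ∨ b ∨ c) ∧ (¬d ∨ d ∨ c)   [distribute ∨ over ∧]
= (¬b ∨ d ∨ c) ∧ (¬d ∨ b ∨ c)   [simplify]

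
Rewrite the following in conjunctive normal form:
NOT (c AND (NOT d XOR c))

NOT (c AND (NOT d XOR c))
≡ NOT (c AND (NOT d OR c) AND NOT (NOT d AND c))   — expand XOR
≡ NOT c OR NOT (NOT d OR c) OR NOT NOT (NOT d AND c)   — De Morgan
≡ NOT c OR (NOT NOT d AND NOT c) OR NOT NOT (NOT d AND c)   — De Morgan
≡ NOT c OR (d AND NOT c) OR NOT NOT (NOT d AND c)   — double negation
≡ NOT c OR (d AND NOT c) OR (NOT d AND c)   — double negation
≡ (NOT c OR d OR NOT d) AND (NOT c OR d OR c) AND (NOT c OR NOT c OR NOT d) AND (NOT c OR NOT c OR c)   — distribute OR over AND
≡ NOT c OR NOT d   — simplify

NOT c OR NOT d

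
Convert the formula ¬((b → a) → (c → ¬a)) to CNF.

c ∧ a

¬((b → a) → (c → ¬a))
⇔ ¬(¬(b → a) ∨ (c → ¬a))   (eliminate →)
⇔ ¬(¬(¬b ∨ a) ∨ (c → ¬a))   (eliminate →)
⇔ ¬(¬(¬b ∨ a) ∨ ¬c ∨ ¬a)   (eliminate →)
⇔ ¬¬(¬b ∨ a) ∧ ¬¬c ∧ ¬¬a   (De Morgan)
⇔ (¬b ∨ a) ∧ ¬¬c ∧ ¬¬a   (double negation)
⇔ (¬b ∨ a) ∧ c ∧ ¬¬a   (double negation)
⇔ (¬b ∨ a) ∧ c ∧ a   (double negation)
⇔ c ∧ a   (simplify)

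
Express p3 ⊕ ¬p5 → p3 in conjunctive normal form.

p5 ∨ p3

p3 ⊕ ¬p5 → p3
= ¬(p3 ⊕ ¬p5) ∨ p3   — eliminate →
= ¬((p3 ∨ ¬p5) ∧ ¬(p3 ∧ ¬p5)) ∨ p3   — expand ⊕
= ¬(p3 ∨ ¬p5) ∨ ¬¬(p3 ∧ ¬p5) ∨ p3   — De Morgan
= ¬p3 ∧ ¬¬p5 ∨ ¬¬(p3 ∧ ¬p5) ∨ p3   — De Morgan
= ¬p3 ∧ p5 ∨ ¬¬(p3 ∧ ¬p5) ∨ p3   — double negation
= ¬p3 ∧ p5 ∨ p3 ∧ ¬p5 ∨ p3   — double negation
= (¬p3 ∨ p3 ∨ p3) ∧ (¬p3 ∨ ¬p5 ∨ p3) ∧ (p5 ∨ p3 ∨ p3) ∧ (p5 ∨ ¬p5 ∨ p3)   — distribute ∨ over ∧
= p5 ∨ p3   — simplify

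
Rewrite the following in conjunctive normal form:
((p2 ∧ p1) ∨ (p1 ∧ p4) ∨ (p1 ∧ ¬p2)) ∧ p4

((p2 ∧ p1) ∨ (p1 ∧ p4) ∨ (p1 ∧ ¬p2)) ∧ p4
≡ (p2 ∨ p1 ∨ p1) ∧ (p2 ∨ p1 ∨ ¬p2) ∧ (p2 ∨ p4 ∨ p1) ∧ (p2 ∨ p4 ∨ ¬p2) ∧ (p1 ∨ p1 ∨ p1) ∧ (p1 ∨ p1 ∨ ¬p2) ∧ (p1 ∨ p4 ∨ p1) ∧ (p1 ∨ p4 ∨ ¬p2) ∧ p4   [distribute ∨ over ∧]
≡ p1 ∧ p4   [simplify]

p1 ∧ p4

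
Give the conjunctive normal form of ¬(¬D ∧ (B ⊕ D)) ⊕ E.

¬(¬D ∧ (B ⊕ D)) ⊕ E
= (¬(¬D ∧ (B ⊕ D)) ∨ E) ∧ ¬(¬(¬D ∧ (B ⊕ D)) ∧ E)   — expand ⊕
= (¬(¬D ∧ (B ∨ D) ∧ ¬(B ∧ D)) ∨ E) ∧ ¬(¬(¬D ∧ (B ⊕ D)) ∧ E)   — expand ⊕
= (¬(¬D ∧ (B ∨ D) ∧ ¬(B ∧ D)) ∨ E) ∧ ¬(¬(¬D ∧ (B ∨ D) ∧ ¬(B ∧ D)) ∧ E)   — expand ⊕
= (¬¬D ∨ ¬(B ∨ D) ∨ ¬¬(B ∧ D) ∨ E) ∧ ¬(¬(¬D ∧ (B ∨ D) ∧ ¬(B ∧ D)) ∧ E)   — De Morgan
= (D ∨ ¬(B ∨ D) ∨ ¬¬(B ∧ D) ∨ E) ∧ ¬(¬(¬D ∧ (B ∨ D) ∧ ¬(B ∧ D)) ∧ E)   — double negation
= (D ∨ (¬B ∧ ¬D) ∨ ¬¬(B ∧ D) ∨ E) ∧ ¬(¬(¬D ∧ (B ∨ D) ∧ ¬(B ∧ D)) ∧ E)   — De Morgan
= (D ∨ (¬B ∧ ¬D) ∨ (B ∧ D) ∨ E) ∧ ¬(¬(¬D ∧ (B ∨ D) ∧ ¬(B ∧ D)) ∧ E)   — double negation
= (D ∨ (¬B ∧ ¬D) ∨ (B ∧ D) ∨ E) ∧ (¬¬(¬D ∧ (B ∨ D) ∧ ¬(B ∧ D)) ∨ ¬E)   — De Morgan
= (D ∨ (¬B ∧ ¬D) ∨ (B ∧ D) ∨ E) ∧ ((¬D ∧ (B ∨ D) ∧ ¬(B ∧ D)) ∨ ¬E)   — double negation
= (D ∨ (¬B ∧ ¬D) ∨ (B ∧ D) ∨ E) ∧ ((¬D ∧ (B ∨ D) ∧ (¬B ∨ ¬D)) ∨ ¬E)   — De Morgan
= (D ∨ ¬B ∨ B ∨ E) ∧ (D ∨ ¬B ∨ D ∨ E) ∧ (D ∨ ¬D ∨ B ∨ E) ∧ (D ∨ ¬D ∨ D ∨ E) ∧ (¬D ∨ ¬E) ∧ (B ∨ D ∨ ¬E) ∧ (¬B ∨ ¬D ∨ ¬E)   — distribute ∨ over ∧
= (D ∨ ¬B ∨ E) ∧ (¬D ∨ ¬E) ∧ (B ∨ D ∨ ¬E)   — simplify

(D ∨ ¬B ∨ E) ∧ (¬D ∨ ¬E) ∧ (B ∨ D ∨ ¬E)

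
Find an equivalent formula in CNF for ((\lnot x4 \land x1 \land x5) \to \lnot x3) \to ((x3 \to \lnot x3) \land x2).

(\lnot x4 \lor \lnot x3) \land (\lnot x4 \lor x2) \land (x1 \lor \lnot x3) \land (x1 \lor x2) \land (x5 \lor \lnot x3) \land (x5 \lor x2) \land (x3 \lor x2)

((\lnot x4 \land x1 \land x5) \to \lnot x3) \to ((x3 \to \lnot x3) \land x2)
= \lnot ((\lnot x4 \land x1 \land x5) \to \lnot x3) \lor ((x3 \to \lnot x3) \land x2)   (eliminate \to)
= \lnot (\lnot (\lnot x4 \land x1 \land x5) \lor \lnot x3) \lor ((x3 \to \lnot x3) \land x2)   (eliminate \to)
= \lnot (\lnot (\lnot x4 \land x1 \land x5) \lor \lnot x3) \lor ((\lnot x3 \lor \lnot x3) \land x2)   (eliminate \to)
= (\lnot \lnot (\lnot x4 \land x1 \land x5) \land \lnot \lnot x3) \lor ((\lnot x3 \lor \lnot x3) \land x2)   (De Morgan)
= (\lnot x4 \land x1 \land x5 \land \lnot \lnot x3) \lor ((\lnot x3 \lor \lnot x3) \land x2)   (double negation)
= (\lnot x4 \land x1 \land x5 \land x3) \lor ((\lnot x3 \lor \lnot x3) \land x2)   (double negation)
= (\lnot x4 \lor \lnot x3 \lor \lnot x3) \land (\lnot x4 \lor x2) \land (x1 \lor \lnot x3 \lor \lnot x3) \land (x1 \lor x2) \land (x5 \lor \lnot x3 \lor \lnot x3) \land (x5 \lor x2) \land (x3 \lor \lnot x3 \lor \lnot x3) \land (x3 \lor x2)   (distribute \lor over \land)
= (\lnot x4 \lor \lnot x3) \land (\lnot x4 \lor x2) \land (x1 \lor \lnot x3) \land (x1 \lor x2) \land (x5 \lor \lnot x3) \land (x5 \lor x2) \land (x3 \lor x2)   (simplify)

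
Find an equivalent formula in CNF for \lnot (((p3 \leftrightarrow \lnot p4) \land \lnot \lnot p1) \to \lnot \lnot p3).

\lnot (((p3 \leftrightarrow \lnot p4) \land \lnot \lnot p1) \to \lnot \lnot p3)
≡ \lnot (\lnot ((p3 \leftrightarrow \lnot p4) \land \lnot \lnot p1) \lor \lnot \lnot p3)   [eliminate \to]
≡ \lnot (\lnot ((p3 \to \lnot p4) \land (\lnot p4 \to p3) \land \lnot \lnot p1) \lor \lnot \lnot p3)   [eliminate \leftrightarrow]
≡ \lnot (\lnot ((\lnot p3 \lor \lnot p4) \land (\lnot p4 \to p3) \land \lnot \lnot p1) \lor \lnot \lnot p3)   [eliminate \to]
≡ \lnot (\lnot ((\lnot p3 \lor \lnot p4) \land (\lnot \lnot p4 \lor p3) \land \lnot \lnot p1) \lor \lnot \lnot p3)   [eliminate \to]
≡ \lnot \lnot ((\lnot p3 \lor \lnot p4) \land (\lnot \lnot p4 \lor p3) \land \lnot \lnot p1) \land \lnot \lnot \lnot p3   [De Morgan]
≡ (\lnot p3 \lor \lnot p4) \land (\lnot \lnot p4 \lor p3) \land \lnot \lnot p1 \land \lnot \lnot \lnot p3   [double negation]
≡ (\lnot p3 \lor \lnot p4) \land (p4 \lor p3) \land \lnot \lnot p1 \land \lnot \lnot \lnot p3   [double negation]
≡ (\lnot p3 \lor \lnot p4) \land (p4 \lor p3) \land p1 \land \lnot \lnot \lnot p3   [double negation]
≡ (\lnot p3 \lor \lnot p4) \land (p4 \lor p3) \land p1 \land \lnot p3   [double negation]
≡ (p4 \lor p3) \land p1 \land \lnot p3   [simplify]

(p4 \lor p3) \land p1 \land \lnot p3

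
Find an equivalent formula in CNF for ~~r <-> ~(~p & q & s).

~~r <-> ~(~p & q & s)
≡ (~~r -> ~(~p & q & s)) & (~(~p & q & s) -> ~~r)   [eliminate <->]
≡ (~~~r | ~(~p & q & s)) & (~(~p & q & s) -> ~~r)   [eliminate ->]
≡ (~~~r | ~(~p & q & s)) & (~~(~p & q & s) | ~~r)   [eliminate ->]
≡ (~r | ~(~p & q & s)) & (~~(~p & q & s) | ~~r)   [double negation]
≡ (~r | ~~p | ~q | ~s) & (~~(~p & q & s) | ~~r)   [De Morgan]
≡ (~r | p | ~q | ~s) & (~~(~p & q & s) | ~~r)   [double negation]
≡ (~r | p | ~q | ~s) & ((~p & q & s) | ~~r)   [double negation]
≡ (~r | p | ~q | ~s) & ((~p & q & s) | r)   [double negation]
≡ (~r | p | ~q | ~s) & (~p | r) & (q | r) & (s | r)   [distribute | over &]

(~r | p | ~q | ~s) & (~p | r) & (q | r) & (s | r)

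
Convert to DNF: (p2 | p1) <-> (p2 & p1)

(p2 | p1) <-> (p2 & p1)
≡ ((p2 | p1) -> (p2 & p1)) & ((p2 & p1) -> (p2 | p1))   — eliminate <->
≡ (~(p2 | p1) | (p2 & p1)) & ((p2 & p1) -> (p2 | p1))   — eliminate ->
≡ (~(p2 | p1) | (p2 & p1)) & (~(p2 & p1) | p2 | p1)   — eliminate ->
≡ ((~p2 & ~p1) | (p2 & p1)) & (~(p2 & p1) | p2 | p1)   — De Morgan
≡ ((~p2 & ~p1) | (p2 & p1)) & (~p2 | ~p1 | p2 | p1)   — De Morgan
≡ (~p2 & ~p1 & ~p2) | (~p2 & ~p1 & ~p1) | (~p2 & ~p1 & p2) | (~p2 & ~p1 & p1) | (p2 & p1 & ~p2) | (p2 & p1 & ~p1) | (p2 & p1 & p2) | (p2 & p1 & p1)   — distribute & over |
≡ (~p2 & ~p1) | (p2 & p1)   — simplify

(~p2 & ~p1) | (p2 & p1)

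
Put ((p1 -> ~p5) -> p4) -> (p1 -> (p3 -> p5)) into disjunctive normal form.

(~p5 & ~p4) | ~p1 | ~p3 | p5

((p1 -> ~p5) -> p4) -> (p1 -> (p3 -> p5))
= ~((p1 -> ~p5) -> p4) | (p1 -> (p3 -> p5))   — eliminate ->
= ~(~(p1 -> ~p5) | p4) | (p1 -> (p3 -> p5))   — eliminate ->
= ~(~(~p1 | ~p5) | p4) | (p1 -> (p3 -> p5))   — eliminate ->
= ~(~(~p1 | ~p5) | p4) | ~p1 | (p3 -> p5)   — eliminate ->
= ~(~(~p1 | ~p5) | p4) | ~p1 | ~p3 | p5   — eliminate ->
= (~~(~p1 | ~p5) & ~p4) | ~p1 | ~p3 | p5   — De Morgan
= ((~p1 | ~p5) & ~p4) | ~p1 | ~p3 | p5   — double negation
= (~p1 & ~p4) | (~p5 & ~p4) | ~p1 | ~p3 | p5   — distribute & over |
= (~p5 & ~p4) | ~p1 | ~p3 | p5   — simplify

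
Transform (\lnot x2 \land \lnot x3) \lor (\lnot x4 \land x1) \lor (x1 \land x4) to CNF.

(\lnot x2 \land \lnot x3) \lor (\lnot x4 \land x1) \lor (x1 \land x4)
⇔ (\lnot x2 \lor \lnot x4 \lor x1) \land (\lnot x2 \lor \lnot x4 \lor x4) \land (\lnot x2 \lor x1 \lor x1) \land (\lnot x2 \lor x1 \lor x4) \land (\lnot x3 \lor \lnot x4 \lor x1) \land (\lnot x3 \lor \lnot x4 \lor x4) \land (\lnot x3 \lor x1 \lor x1) \land (\lnot x3 \lor x1 \lor x4)   (distribute \lor over \land)
⇔ (\lnot x2 \lor x1) \land (\lnot x3 \lor x1)   (simplify)

(\lnot x2 \lor x1) \land (\lnot x3 \lor x1)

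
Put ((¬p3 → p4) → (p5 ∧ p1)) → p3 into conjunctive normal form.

((¬p3 → p4) → (p5 ∧ p1)) → p3
≡ ¬((¬p3 → p4) → (p5 ∧ p1)) ∨ p3   [eliminate →]
≡ ¬(¬(¬p3 → p4) ∨ (p5 ∧ p1)) ∨ p3   [eliminate →]
≡ ¬(¬(¬¬p3 ∨ p4) ∨ (p5 ∧ p1)) ∨ p3   [eliminate →]
≡ (¬¬(¬¬p3 ∨ p4) ∧ ¬(p5 ∧ p1)) ∨ p3   [De Morgan]
≡ ((¬¬p3 ∨ p4) ∧ ¬(p5 ∧ p1)) ∨ p3   [double negation]
≡ ((p3 ∨ p4) ∧ ¬(p5 ∧ p1)) ∨ p3   [double negation]
≡ ((p3 ∨ p4) ∧ (¬p5 ∨ ¬p1)) ∨ p3   [De Morgan]
≡ (p3 ∨ p4 ∨ p3) ∧ (¬p5 ∨ ¬p1 ∨ p3)   [distribute ∨ over ∧]
≡ (p3 ∨ p4) ∧ (¬p5 ∨ ¬p1 ∨ p3)   [simplify]

(p3 ∨ p4) ∧ (¬p5 ∨ ¬p1 ∨ p3)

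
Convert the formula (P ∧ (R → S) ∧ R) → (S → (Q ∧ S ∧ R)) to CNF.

(P ∧ (R → S) ∧ R) → (S → (Q ∧ S ∧ R))
≡ ¬(P ∧ (R → S) ∧ R) ∨ (S → (Q ∧ S ∧ R))   [eliminate →]
≡ ¬(P ∧ (¬R ∨ S) ∧ R) ∨ (S → (Q ∧ S ∧ R))   [eliminate →]
≡ ¬(P ∧ (¬R ∨ S) ∧ R) ∨ ¬S ∨ (Q ∧ S ∧ R)   [eliminate →]
≡ ¬P ∨ ¬(¬R ∨ S) ∨ ¬R ∨ ¬S ∨ (Q ∧ S ∧ R)   [De Morgan]
≡ ¬P ∨ (¬¬R ∧ ¬S) ∨ ¬R ∨ ¬S ∨ (Q ∧ S ∧ R)   [De Morgan]
≡ ¬P ∨ (R ∧ ¬S) ∨ ¬R ∨ ¬S ∨ (Q ∧ S ∧ R)   [double negation]
≡ (¬P ∨ R ∨ ¬R ∨ ¬S ∨ Q) ∧ (¬P ∨ R ∨ ¬R ∨ ¬S ∨ S) ∧ (¬P ∨ R ∨ ¬R ∨ ¬S ∨ R) ∧ (¬P ∨ ¬S ∨ ¬R ∨ ¬S ∨ Q) ∧ (¬P ∨ ¬S ∨ ¬R ∨ ¬S ∨ S) ∧ (¬P ∨ ¬S ∨ ¬R ∨ ¬S ∨ R)   [distribute ∨ over ∧]
≡ ¬P ∨ ¬S ∨ ¬R ∨ Q   [simplify]

¬P ∨ ¬S ∨ ¬R ∨ Q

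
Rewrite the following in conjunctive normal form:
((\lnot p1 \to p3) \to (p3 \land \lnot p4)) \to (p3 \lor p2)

p1 \lor p3 \lor p2

((\lnot p1 \to p3) \to (p3 \land \lnot p4)) \to (p3 \lor p2)
= \lnot ((\lnot p1 \to p3) \to (p3 \land \lnot p4)) \lor p3 \lor p2
= \lnot (\lnot (\lnot p1 \to p3) \lor (p3 \land \lnot p4)) \lor p3 \lor p2
= \lnot (\lnot (\lnot \lnot p1 \lor p3) \lor (p3 \land \lnot p4)) \lor p3 \lor p2
= (\lnot \lnot (\lnot \lnot p1 \lor p3) \land \lnot (p3 \land \lnot p4)) \lor p3 \lor p2
= ((\lnot \lnot p1 \lor p3) \land \lnot (p3 \land \lnot p4)) \lor p3 \lor p2
= ((p1 \lor p3) \land \lnot (p3 \land \lnot p4)) \lor p3 \lor p2
= ((p1 \lor p3) \land (\lnot p3 \lor \lnot \lnot p4)) \lor p3 \lor p2
= ((p1 \lor p3) \land (\lnot p3 \lor p4)) \lor p3 \lor p2
= (p1 \lor p3 \lor p3 \lor p2) \land (\lnot p3 \lor p4 \lor p3 \lor p2)
= p1 \lor p3 \lor p2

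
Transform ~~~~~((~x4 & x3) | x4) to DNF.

~~~~~((~x4 & x3) | x4)
≡ ~~~((~x4 & x3) | x4)   [double negation]
≡ ~((~x4 & x3) | x4)   [double negation]
≡ ~(~x4 & x3) & ~x4   [De Morgan]
≡ (~~x4 | ~x3) & ~x4   [De Morgan]
≡ (x4 | ~x3) & ~x4   [double negation]
≡ (x4 & ~x4) | (~x3 & ~x4)   [distribute & over |]
≡ ~x3 & ~x4   [simplify]

~x3 & ~x4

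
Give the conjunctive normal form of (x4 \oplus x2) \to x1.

(\lnot x4 \lor x2 \lor x1) \land (\lnot x2 \lor x4 \lor x1)

(x4 \oplus x2) \to x1
= \lnot (x4 \oplus x2) \lor x1   — eliminate \to
= \lnot ((x4 \lor x2) \land \lnot (x4 \land x2)) \lor x1   — expand \oplus
= \lnot (x4 \lor x2) \lor \lnot \lnot (x4 \land x2) \lor x1   — De Morgan
= (\lnot x4 \land \lnot x2) \lor \lnot \lnot (x4 \land x2) \lor x1   — De Morgan
= (\lnot x4 \land \lnot x2) \lor (x4 \land x2) \lor x1   — double negation
= (\lnot x4 \lor x4 \lor x1) \land (\lnot x4 \lor x2 \lor x1) \land (\lnot x2 \lor x4 \lor x1) \land (\lnot x2 \lor x2 \lor x1)   — distribute \lor over \land
= (\lnot x4 \lor x2 \lor x1) \land (\lnot x2 \lor x4 \lor x1)   — simplify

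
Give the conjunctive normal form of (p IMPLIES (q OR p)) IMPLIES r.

(p IMPLIES (q OR p)) IMPLIES r
≡ NOT (p IMPLIES (q OR p)) OR r   — eliminate IMPLIES
≡ NOT (NOT p OR q OR p) OR r   — eliminate IMPLIES
≡ (NOT NOT p AND NOT q AND NOT p) OR r   — De Morgan
≡ (p AND NOT q AND NOT p) OR r   — double negation
≡ (p OR r) AND (NOT q OR r) AND (NOT p OR r)   — distribute OR over AND

(p OR r) AND (NOT q OR r) AND (NOT p OR r)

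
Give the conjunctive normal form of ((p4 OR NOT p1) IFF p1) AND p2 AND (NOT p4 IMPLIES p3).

((p4 OR NOT p1) IFF p1) AND p2 AND (NOT p4 IMPLIES p3)
= ((p4 OR NOT p1) IMPLIES p1) AND (p1 IMPLIES (p4 OR NOT p1)) AND p2 AND (NOT p4 IMPLIES p3)   [eliminate IFF]
= (NOT (p4 OR NOT p1) OR p1) AND (p1 IMPLIES (p4 OR NOT p1)) AND p2 AND (NOT p4 IMPLIES p3)   [eliminate IMPLIES]
= (NOT (p4 OR NOT p1) OR p1) AND (NOT p1 OR p4 OR NOT p1) AND p2 AND (NOT p4 IMPLIES p3)   [eliminate IMPLIES]
= (NOT (p4 OR NOT p1) OR p1) AND (NOT p1 OR p4 OR NOT p1) AND p2 AND (NOT NOT p4 OR p3)   [eliminate IMPLIES]
= ((NOT p4 AND NOT NOT p1) OR p1) AND (NOT p1 OR p4 OR NOT p1) AND p2 AND (NOT NOT p4 OR p3)   [De Morgan]
= ((NOT p4 AND p1) OR p1) AND (NOT p1 OR p4 OR NOT p1) AND p2 AND (NOT NOT p4 OR p3)   [double negation]
= ((NOT p4 AND p1) OR p1) AND (NOT p1 OR p4 OR NOT p1) AND p2 AND (p4 OR p3)   [double negation]
= (NOT p4 OR p1) AND (p1 OR p1) AND (NOT p1 OR p4 OR NOT p1) AND p2 AND (p4 OR p3)   [distribute OR over AND]
= p1 AND (NOT p1 OR p4) AND p2 AND (p4 OR p3)   [simplify]

p1 AND (NOT p1 OR p4) AND p2 AND (p4 OR p3)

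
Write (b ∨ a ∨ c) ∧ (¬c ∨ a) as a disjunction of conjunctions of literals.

(b ∧ ¬c) ∨ a

(b ∨ a ∨ c) ∧ (¬c ∨ a)
≡ (b ∧ ¬c) ∨ (b ∧ a) ∨ (a ∧ ¬c) ∨ (a ∧ a) ∨ (c ∧ ¬c) ∨ (c ∧ a)
≡ (b ∧ ¬c) ∨ a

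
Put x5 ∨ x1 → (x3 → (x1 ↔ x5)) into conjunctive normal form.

(¬x5 ∨ ¬x3 ∨ x1) ∧ (¬x1 ∨ ¬x3 ∨ x5)

x5 ∨ x1 → (x3 → (x1 ↔ x5))
≡ ¬(x5 ∨ x1) ∨ (x3 → (x1 ↔ x5))
≡ ¬(x5 ∨ x1) ∨ ¬x3 ∨ (x1 ↔ x5)
≡ ¬(x5 ∨ x1) ∨ ¬x3 ∨ (x1 → x5) ∧ (x5 → x1)
≡ ¬(x5 ∨ x1) ∨ ¬x3 ∨ (¬x1 ∨ x5) ∧ (x5 → x1)
≡ ¬(x5 ∨ x1) ∨ ¬x3 ∨ (¬x1 ∨ x5) ∧ (¬x5 ∨ x1)
≡ ¬x5 ∧ ¬x1 ∨ ¬x3 ∨ (¬x1 ∨ x5) ∧ (¬x5 ∨ x1)
≡ (¬x5 ∨ ¬x3 ∨ ¬x1 ∨ x5) ∧ (¬x5 ∨ ¬x3 ∨ ¬x5 ∨ x1) ∧ (¬x1 ∨ ¬x3 ∨ ¬x1 ∨ x5) ∧ (¬x1 ∨ ¬x3 ∨ ¬x5 ∨ x1)
≡ (¬x5 ∨ ¬x3 ∨ x1) ∧ (¬x1 ∨ ¬x3 ∨ x5)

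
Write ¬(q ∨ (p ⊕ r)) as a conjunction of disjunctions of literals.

¬(q ∨ (p ⊕ r))
≡ ¬(q ∨ ((p ∨ r) ∧ ¬(p ∧ r)))   — expand ⊕
≡ ¬q ∧ ¬((p ∨ r) ∧ ¬(p ∧ r))   — De Morgan
≡ ¬q ∧ (¬(p ∨ r) ∨ ¬¬(p ∧ r))   — De Morgan
≡ ¬q ∧ ((¬p ∧ ¬r) ∨ ¬¬(p ∧ r))   — De Morgan
≡ ¬q ∧ ((¬p ∧ ¬r) ∨ (p ∧ r))   — double negation
≡ ¬q ∧ (¬p ∨ p) ∧ (¬p ∨ r) ∧ (¬r ∨ p) ∧ (¬r ∨ r)   — distribute ∨ over ∧
≡ ¬q ∧ (¬p ∨ r) ∧ (¬r ∨ p)   — simplify

¬q ∧ (¬p ∨ r) ∧ (¬r ∨ p)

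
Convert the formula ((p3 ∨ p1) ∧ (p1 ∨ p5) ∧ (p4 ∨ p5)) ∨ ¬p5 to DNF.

(p3 ∧ p5) ∨ (p1 ∧ p4) ∨ (p1 ∧ p5) ∨ ¬p5

((p3 ∨ p1) ∧ (p1 ∨ p5) ∧ (p4 ∨ p5)) ∨ ¬p5
≡ (p3 ∧ p1 ∧ p4) ∨ (p3 ∧ p1 ∧ p5) ∨ (p3 ∧ p5 ∧ p4) ∨ (p3 ∧ p5 ∧ p5) ∨ (p1 ∧ p1 ∧ p4) ∨ (p1 ∧ p1 ∧ p5) ∨ (p1 ∧ p5 ∧ p4) ∨ (p1 ∧ p5 ∧ p5) ∨ ¬p5   (distribute ∧ over ∨)
≡ (p3 ∧ p5) ∨ (p1 ∧ p4) ∨ (p1 ∧ p5) ∨ ¬p5   (simplify)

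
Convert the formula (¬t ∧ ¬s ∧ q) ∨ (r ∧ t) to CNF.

(¬t ∧ ¬s ∧ q) ∨ (r ∧ t)
⇔ (¬t ∨ r) ∧ (¬t ∨ t) ∧ (¬s ∨ r) ∧ (¬s ∨ t) ∧ (q ∨ r) ∧ (q ∨ t)   [distribute ∨ over ∧]
⇔ (¬t ∨ r) ∧ (¬s ∨ r) ∧ (¬s ∨ t) ∧ (q ∨ r) ∧ (q ∨ t)   [simplify]

(¬t ∨ r) ∧ (¬s ∨ r) ∧ (¬s ∨ t) ∧ (q ∨ r) ∧ (q ∨ t)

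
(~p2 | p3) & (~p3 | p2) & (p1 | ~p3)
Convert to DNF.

(~p2 & ~p3) | (p3 & p2 & p1)

(~p2 | p3) & (~p3 | p2) & (p1 | ~p3)
≡ (~p2 & ~p3 & p1) | (~p2 & ~p3 & ~p3) | (~p2 & p2 & p1) | (~p2 & p2 & ~p3) | (p3 & ~p3 & p1) | (p3 & ~p3 & ~p3) | (p3 & p2 & p1) | (p3 & p2 & ~p3)   — distribute & over |
≡ (~p2 & ~p3) | (p3 & p2 & p1)   — simplify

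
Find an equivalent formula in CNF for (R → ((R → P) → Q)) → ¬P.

(R ∨ ¬P) ∧ (¬Q ∨ ¬P)

(R → ((R → P) → Q)) → ¬P
= ¬(R → ((R → P) → Q)) ∨ ¬P   [eliminate →]
= ¬(¬R ∨ ((R → P) → Q)) ∨ ¬P   [eliminate →]
= ¬(¬R ∨ ¬(R → P) ∨ Q) ∨ ¬P   [eliminate →]
= ¬(¬R ∨ ¬(¬R ∨ P) ∨ Q) ∨ ¬P   [eliminate →]
= (¬¬R ∧ ¬¬(¬R ∨ P) ∧ ¬Q) ∨ ¬P   [De Morgan]
= (R ∧ ¬¬(¬R ∨ P) ∧ ¬Q) ∨ ¬P   [double negation]
= (R ∧ (¬R ∨ P) ∧ ¬Q) ∨ ¬P   [double negation]
= (R ∨ ¬P) ∧ (¬R ∨ P ∨ ¬P) ∧ (¬Q ∨ ¬P)   [distribute ∨ over ∧]
= (R ∨ ¬P) ∧ (¬Q ∨ ¬P)   [simplify]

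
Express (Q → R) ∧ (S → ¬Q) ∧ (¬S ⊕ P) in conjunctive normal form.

(¬Q ∨ R) ∧ (¬S ∨ ¬Q) ∧ (¬S ∨ P) ∧ (S ∨ ¬P)

(Q → R) ∧ (S → ¬Q) ∧ (¬S ⊕ P)
≡ (¬Q ∨ R) ∧ (S → ¬Q) ∧ (¬S ⊕ P)   (eliminate →)
≡ (¬Q ∨ R) ∧ (¬S ∨ ¬Q) ∧ (¬S ⊕ P)   (eliminate →)
≡ (¬Q ∨ R) ∧ (¬S ∨ ¬Q) ∧ (¬S ∨ P) ∧ ¬(¬S ∧ P)   (expand ⊕)
≡ (¬Q ∨ R) ∧ (¬S ∨ ¬Q) ∧ (¬S ∨ P) ∧ (¬¬S ∨ ¬P)   (De Morgan)
≡ (¬Q ∨ R) ∧ (¬S ∨ ¬Q) ∧ (¬S ∨ P) ∧ (S ∨ ¬P)   (double negation)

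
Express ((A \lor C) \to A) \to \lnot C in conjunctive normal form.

((A \lor C) \to A) \to \lnot C
≡ \lnot ((A \lor C) \to A) \lor \lnot C
≡ \lnot (\lnot (A \lor C) \lor A) \lor \lnot C
≡ (\lnot \lnot (A \lor C) \land \lnot A) \lor \lnot C
≡ ((A \lor C) \land \lnot A) \lor \lnot C
≡ (A \lor C \lor \lnot C) \land (\lnot A \lor \lnot C)
≡ \lnot A \lor \lnot C

\lnot A \lor \lnot C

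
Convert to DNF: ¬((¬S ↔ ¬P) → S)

¬((¬S ↔ ¬P) → S)
≡ ¬(¬(¬S ↔ ¬P) ∨ S)
≡ ¬(¬((¬S → ¬P) ∧ (¬P → ¬S)) ∨ S)
≡ ¬(¬((¬¬S ∨ ¬P) ∧ (¬P → ¬S)) ∨ S)
≡ ¬(¬((¬¬S ∨ ¬P) ∧ (¬¬P ∨ ¬S)) ∨ S)
≡ ¬¬((¬¬S ∨ ¬P) ∧ (¬¬P ∨ ¬S)) ∧ ¬S
≡ (¬¬S ∨ ¬P) ∧ (¬¬P ∨ ¬S) ∧ ¬S
≡ (S ∨ ¬P) ∧ (¬¬P ∨ ¬S) ∧ ¬S
≡ (S ∨ ¬P) ∧ (P ∨ ¬S) ∧ ¬S
≡ (S ∧ P ∧ ¬S) ∨ (S ∧ ¬S ∧ ¬S) ∨ (¬P ∧ P ∧ ¬S) ∨ (¬P ∧ ¬S ∧ ¬S)
≡ ¬P ∧ ¬S

¬P ∧ ¬S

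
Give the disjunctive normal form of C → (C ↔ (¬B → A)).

¬C ∨ (B ∧ C) ∨ (A ∧ C)

C → (C ↔ (¬B → A))
⇔ ¬C ∨ (C ↔ (¬B → A))   [eliminate →]
⇔ ¬C ∨ ((C → (¬B → A)) ∧ ((¬B → A) → C))   [eliminate ↔]
⇔ ¬C ∨ ((¬C ∨ (¬B → A)) ∧ ((¬B → A) → C))   [eliminate →]
⇔ ¬C ∨ ((¬C ∨ ¬¬B ∨ A) ∧ ((¬B → A) → C))   [eliminate →]
⇔ ¬C ∨ ((¬C ∨ ¬¬B ∨ A) ∧ (¬(¬B → A) ∨ C))   [eliminate →]
⇔ ¬C ∨ ((¬C ∨ ¬¬B ∨ A) ∧ (¬(¬¬B ∨ A) ∨ C))   [eliminate →]
⇔ ¬C ∨ ((¬C ∨ B ∨ A) ∧ (¬(¬¬B ∨ A) ∨ C))   [double negation]
⇔ ¬C ∨ ((¬C ∨ B ∨ A) ∧ ((¬¬¬B ∧ ¬A) ∨ C))   [De Morgan]
⇔ ¬C ∨ ((¬C ∨ B ∨ A) ∧ ((¬B ∧ ¬A) ∨ C))   [double negation]
⇔ ¬C ∨ (¬C ∧ ¬B ∧ ¬A) ∨ (¬C ∧ C) ∨ (B ∧ ¬B ∧ ¬A) ∨ (B ∧ C) ∨ (A ∧ ¬B ∧ ¬A) ∨ (A ∧ C)   [distribute ∧ over ∨]
⇔ ¬C ∨ (B ∧ C) ∨ (A ∧ C)   [simplify]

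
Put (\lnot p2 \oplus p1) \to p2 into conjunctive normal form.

p2 \lor p1

(\lnot p2 \oplus p1) \to p2
≡ \lnot (\lnot p2 \oplus p1) \lor p2   (eliminate \to)
≡ \lnot ((\lnot p2 \lor p1) \land \lnot (\lnot p2 \land p1)) \lor p2   (expand \oplus)
≡ \lnot (\lnot p2 \lor p1) \lor \lnot \lnot (\lnot p2 \land p1) \lor p2   (De Morgan)
≡ (\lnot \lnot p2 \land \lnot p1) \lor \lnot \lnot (\lnot p2 \land p1) \lor p2   (De Morgan)
≡ (p2 \land \lnot p1) \lor \lnot \lnot (\lnot p2 \land p1) \lor p2   (double negation)
≡ (p2 \land \lnot p1) \lor (\lnot p2 \land p1) \lor p2   (double negation)
≡ (p2 \lor \lnot p2 \lor p2) \land (p2 \lor p1 \lor p2) \land (\lnot p1 \lor \lnot p2 \lor p2) \land (\lnot p1 \lor p1 \lor p2)   (distribute \lor over \land)
≡ p2 \lor p1   (simplify)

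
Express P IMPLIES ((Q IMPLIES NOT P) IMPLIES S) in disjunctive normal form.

P IMPLIES ((Q IMPLIES NOT P) IMPLIES S)
≡ NOT P OR ((Q IMPLIES NOT P) IMPLIES S)   [eliminate IMPLIES]
≡ NOT P OR NOT (Q IMPLIES NOT P) OR S   [eliminate IMPLIES]
≡ NOT P OR NOT (NOT Q OR NOT P) OR S   [eliminate IMPLIES]
≡ NOT P OR (NOT NOT Q AND NOT NOT P) OR S   [De Morgan]
≡ NOT P OR (Q AND NOT NOT P) OR S   [double negation]
≡ NOT P OR (Q AND P) OR S   [double negation]

NOT P OR (Q AND P) OR S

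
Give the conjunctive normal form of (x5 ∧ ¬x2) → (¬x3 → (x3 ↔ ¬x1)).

¬x5 ∨ x2 ∨ x3 ∨ x1

(x5 ∧ ¬x2) → (¬x3 → (x3 ↔ ¬x1))
⇔ ¬(x5 ∧ ¬x2) ∨ (¬x3 → (x3 ↔ ¬x1))   [eliminate →]
⇔ ¬(x5 ∧ ¬x2) ∨ ¬¬x3 ∨ (x3 ↔ ¬x1)   [eliminate →]
⇔ ¬(x5 ∧ ¬x2) ∨ ¬¬x3 ∨ ((x3 → ¬x1) ∧ (¬x1 → x3))   [eliminate ↔]
⇔ ¬(x5 ∧ ¬x2) ∨ ¬¬x3 ∨ ((¬x3 ∨ ¬x1) ∧ (¬x1 → x3))   [eliminate →]
⇔ ¬(x5 ∧ ¬x2) ∨ ¬¬x3 ∨ ((¬x3 ∨ ¬x1) ∧ (¬¬x1 ∨ x3))   [eliminate →]
⇔ ¬x5 ∨ ¬¬x2 ∨ ¬¬x3 ∨ ((¬x3 ∨ ¬x1) ∧ (¬¬x1 ∨ x3))   [De Morgan]
⇔ ¬x5 ∨ x2 ∨ ¬¬x3 ∨ ((¬x3 ∨ ¬x1) ∧ (¬¬x1 ∨ x3))   [double negation]
⇔ ¬x5 ∨ x2 ∨ x3 ∨ ((¬x3 ∨ ¬x1) ∧ (¬¬x1 ∨ x3))   [double negation]
⇔ ¬x5 ∨ x2 ∨ x3 ∨ ((¬x3 ∨ ¬x1) ∧ (x1 ∨ x3))   [double negation]
⇔ (¬x5 ∨ x2 ∨ x3 ∨ ¬x3 ∨ ¬x1) ∧ (¬x5 ∨ x2 ∨ x3 ∨ x1 ∨ x3)   [distribute ∨ over ∧]
⇔ ¬x5 ∨ x2 ∨ x3 ∨ x1   [simplify]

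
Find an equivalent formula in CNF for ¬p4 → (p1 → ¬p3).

p4 ∨ ¬p1 ∨ ¬p3

¬p4 → (p1 → ¬p3)
≡ ¬¬p4 ∨ (p1 → ¬p3)   [eliminate →]
≡ ¬¬p4 ∨ ¬p1 ∨ ¬p3   [eliminate →]
≡ p4 ∨ ¬p1 ∨ ¬p3   [double negation]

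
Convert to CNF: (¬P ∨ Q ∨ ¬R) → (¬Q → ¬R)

P ∨ Q ∨ ¬R

(¬P ∨ Q ∨ ¬R) → (¬Q → ¬R)
⇔ ¬(¬P ∨ Q ∨ ¬R) ∨ (¬Q → ¬R)   [eliminate →]
⇔ ¬(¬P ∨ Q ∨ ¬R) ∨ ¬¬Q ∨ ¬R   [eliminate →]
⇔ (¬¬P ∧ ¬Q ∧ ¬¬R) ∨ ¬¬Q ∨ ¬R   [De Morgan]
⇔ (P ∧ ¬Q ∧ ¬¬R) ∨ ¬¬Q ∨ ¬R   [double negation]
⇔ (P ∧ ¬Q ∧ R) ∨ ¬¬Q ∨ ¬R   [double negation]
⇔ (P ∧ ¬Q ∧ R) ∨ Q ∨ ¬R   [double negation]
⇔ (P ∨ Q ∨ ¬R) ∧ (¬Q ∨ Q ∨ ¬R) ∧ (R ∨ Q ∨ ¬R)   [distribute ∨ over ∧]
⇔ P ∨ Q ∨ ¬R   [simplify]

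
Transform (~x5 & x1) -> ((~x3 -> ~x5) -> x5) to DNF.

(~x5 & x1) -> ((~x3 -> ~x5) -> x5)
= ~(~x5 & x1) | ((~x3 -> ~x5) -> x5)
= ~(~x5 & x1) | ~(~x3 -> ~x5) | x5
= ~(~x5 & x1) | ~(~~x3 | ~x5) | x5
= ~~x5 | ~x1 | ~(~~x3 | ~x5) | x5
= x5 | ~x1 | ~(~~x3 | ~x5) | x5
= x5 | ~x1 | (~~~x3 & ~~x5) | x5
= x5 | ~x1 | (~x3 & ~~x5) | x5
= x5 | ~x1 | (~x3 & x5) | x5
= x5 | ~x1

x5 | ~x1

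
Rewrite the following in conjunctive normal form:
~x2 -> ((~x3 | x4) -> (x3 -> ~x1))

x2 | ~x4 | ~x3 | ~x1

~x2 -> ((~x3 | x4) -> (x3 -> ~x1))
≡ ~~x2 | ((~x3 | x4) -> (x3 -> ~x1))   [eliminate ->]
≡ ~~x2 | ~(~x3 | x4) | (x3 -> ~x1)   [eliminate ->]
≡ ~~x2 | ~(~x3 | x4) | ~x3 | ~x1   [eliminate ->]
≡ x2 | ~(~x3 | x4) | ~x3 | ~x1   [double negation]
≡ x2 | (~~x3 & ~x4) | ~x3 | ~x1   [De Morgan]
≡ x2 | (x3 & ~x4) | ~x3 | ~x1   [double negation]
≡ (x2 | x3 | ~x3 | ~x1) & (x2 | ~x4 | ~x3 | ~x1)   [distribute | over &]
≡ x2 | ~x4 | ~x3 | ~x1   [simplify]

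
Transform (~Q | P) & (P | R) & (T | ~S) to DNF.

(~Q & R & T) | (~Q & R & ~S) | (P & T) | (P & ~S)

(~Q | P) & (P | R) & (T | ~S)
≡ (~Q & P & T) | (~Q & P & ~S) | (~Q & R & T) | (~Q & R & ~S) | (P & P & T) | (P & P & ~S) | (P & R & T) | (P & R & ~S)   (distribute & over |)
≡ (~Q & R & T) | (~Q & R & ~S) | (P & T) | (P & ~S)   (simplify)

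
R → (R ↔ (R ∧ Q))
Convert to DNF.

R → (R ↔ (R ∧ Q))
= ¬R ∨ (R ↔ (R ∧ Q))   [eliminate →]
= ¬R ∨ ((R → (R ∧ Q)) ∧ ((R ∧ Q) → R))   [eliminate ↔]
= ¬R ∨ ((¬R ∨ (R ∧ Q)) ∧ ((R ∧ Q) → R))   [eliminate →]
= ¬R ∨ ((¬R ∨ (R ∧ Q)) ∧ (¬(R ∧ Q) ∨ R))   [eliminate →]
= ¬R ∨ ((¬R ∨ (R ∧ Q)) ∧ (¬R ∨ ¬Q ∨ R))   [De Morgan]
= ¬R ∨ (¬R ∧ ¬R) ∨ (¬R ∧ ¬Q) ∨ (¬R ∧ R) ∨ (R ∧ Q ∧ ¬R) ∨ (R ∧ Q ∧ ¬Q) ∨ (R ∧ Q ∧ R)   [distribute ∧ over ∨]
= ¬R ∨ (R ∧ Q)   [simplify]

¬R ∨ (R ∧ Q)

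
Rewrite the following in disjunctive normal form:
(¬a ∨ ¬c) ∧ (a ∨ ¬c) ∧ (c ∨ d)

(¬a ∨ ¬c) ∧ (a ∨ ¬c) ∧ (c ∨ d)
≡ (¬a ∧ a ∧ c) ∨ (¬a ∧ a ∧ d) ∨ (¬a ∧ ¬c ∧ c) ∨ (¬a ∧ ¬c ∧ d) ∨ (¬c ∧ a ∧ c) ∨ (¬c ∧ a ∧ d) ∨ (¬c ∧ ¬c ∧ c) ∨ (¬c ∧ ¬c ∧ d)   (distribute ∧ over ∨)
≡ ¬c ∧ d   (simplify)

¬c ∧ d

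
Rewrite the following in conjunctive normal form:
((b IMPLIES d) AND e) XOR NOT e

((b IMPLIES d) AND e) XOR NOT e
≡ (((b IMPLIES d) AND e) OR NOT e) AND NOT ((b IMPLIES d) AND e AND NOT e)   [expand XOR]
≡ (((NOT b OR d) AND e) OR NOT e) AND NOT ((b IMPLIES d) AND e AND NOT e)   [eliminate IMPLIES]
≡ (((NOT b OR d) AND e) OR NOT e) AND NOT ((NOT b OR d) AND e AND NOT e)   [eliminate IMPLIES]
≡ (((NOT b OR d) AND e) OR NOT e) AND (NOT (NOT b OR d) OR NOT e OR NOT NOT e)   [De Morgan]
≡ (((NOT b OR d) AND e) OR NOT e) AND ((NOT NOT b AND NOT d) OR NOT e OR NOT NOT e)   [De Morgan]
≡ (((NOT b OR d) AND e) OR NOT e) AND ((b AND NOT d) OR NOT e OR NOT NOT e)   [double negation]
≡ (((NOT b OR d) AND e) OR NOT e) AND ((b AND NOT d) OR NOT e OR e)   [double negation]
≡ (NOT b OR d OR NOT e) AND (e OR NOT e) AND (b OR NOT e OR e) AND (NOT d OR NOT e OR e)   [distribute OR over AND]
≡ NOT b OR d OR NOT e   [simplify]

NOT b OR d OR NOT e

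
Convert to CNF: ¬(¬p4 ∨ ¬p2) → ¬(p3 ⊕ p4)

¬(¬p4 ∨ ¬p2) → ¬(p3 ⊕ p4)
= ¬¬(¬p4 ∨ ¬p2) ∨ ¬(p3 ⊕ p4)   [eliminate →]
= ¬¬(¬p4 ∨ ¬p2) ∨ ¬((p3 ∨ p4) ∧ ¬(p3 ∧ p4))   [expand ⊕]
= ¬p4 ∨ ¬p2 ∨ ¬((p3 ∨ p4) ∧ ¬(p3 ∧ p4))   [double negation]
= ¬p4 ∨ ¬p2 ∨ ¬(p3 ∨ p4) ∨ ¬¬(p3 ∧ p4)   [De Morgan]
= ¬p4 ∨ ¬p2 ∨ (¬p3 ∧ ¬p4) ∨ ¬¬(p3 ∧ p4)   [De Morgan]
= ¬p4 ∨ ¬p2 ∨ (¬p3 ∧ ¬p4) ∨ (p3 ∧ p4)   [double negation]
= (¬p4 ∨ ¬p2 ∨ ¬p3 ∨ p3) ∧ (¬p4 ∨ ¬p2 ∨ ¬p3 ∨ p4) ∧ (¬p4 ∨ ¬p2 ∨ ¬p4 ∨ p3) ∧ (¬p4 ∨ ¬p2 ∨ ¬p4 ∨ p4)   [distribute ∨ over ∧]
= ¬p4 ∨ ¬p2 ∨ p3   [simplify]

¬p4 ∨ ¬p2 ∨ p3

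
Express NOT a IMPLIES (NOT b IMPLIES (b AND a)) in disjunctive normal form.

NOT a IMPLIES (NOT b IMPLIES (b AND a))
≡ NOT NOT a OR (NOT b IMPLIES (b AND a))   (eliminate IMPLIES)
≡ NOT NOT a OR NOT NOT b OR (b AND a)   (eliminate IMPLIES)
≡ a OR NOT NOT b OR (b AND a)   (double negation)
≡ a OR b OR (b AND a)   (double negation)
≡ a OR b   (simplify)

a OR b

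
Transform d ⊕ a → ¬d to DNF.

a ∧ d ∨ ¬d

d ⊕ a → ¬d
≡ ¬(d ⊕ a) ∨ ¬d   — eliminate →
≡ ¬(d ∧ ¬a ∨ ¬d ∧ a) ∨ ¬d   — expand ⊕
≡ ¬(d ∧ ¬a) ∧ ¬(¬d ∧ a) ∨ ¬d   — De Morgan
≡ (¬d ∨ ¬¬a) ∧ ¬(¬d ∧ a) ∨ ¬d   — De Morgan
≡ (¬d ∨ a) ∧ ¬(¬d ∧ a) ∨ ¬d   — double negation
≡ (¬d ∨ a) ∧ (¬¬d ∨ ¬a) ∨ ¬d   — De Morgan
≡ (¬d ∨ a) ∧ (d ∨ ¬a) ∨ ¬d   — double negation
≡ ¬d ∧ d ∨ ¬d ∧ ¬a ∨ a ∧ d ∨ a ∧ ¬a ∨ ¬d   — distribute ∧ over ∨
≡ a ∧ d ∨ ¬d   — simplify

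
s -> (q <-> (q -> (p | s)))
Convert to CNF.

~s | q

s -> (q <-> (q -> (p | s)))
⇔ ~s | (q <-> (q -> (p | s)))   [eliminate ->]
⇔ ~s | ((q -> (q -> (p | s))) & ((q -> (p | s)) -> q))   [eliminate <->]
⇔ ~s | ((~q | (q -> (p | s))) & ((q -> (p | s)) -> q))   [eliminate ->]
⇔ ~s | ((~q | ~q | p | s) & ((q -> (p | s)) -> q))   [eliminate ->]
⇔ ~s | ((~q | ~q | p | s) & (~(q -> (p | s)) | q))   [eliminate ->]
⇔ ~s | ((~q | ~q | p | s) & (~(~q | p | s) | q))   [eliminate ->]
⇔ ~s | ((~q | ~q | p | s) & ((~~q & ~p & ~s) | q))   [De Morgan]
⇔ ~s | ((~q | ~q | p | s) & ((q & ~p & ~s) | q))   [double negation]
⇔ (~s | ~q | ~q | p | s) & (~s | q | q) & (~s | ~p | q) & (~s | ~s | q)   [distribute | over &]
⇔ ~s | q   [simplify]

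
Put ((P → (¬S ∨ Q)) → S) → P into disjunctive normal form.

((P → (¬S ∨ Q)) → S) → P
≡ ¬((P → (¬S ∨ Q)) → S) ∨ P   (eliminate →)
≡ ¬(¬(P → (¬S ∨ Q)) ∨ S) ∨ P   (eliminate →)
≡ ¬(¬(¬P ∨ ¬S ∨ Q) ∨ S) ∨ P   (eliminate →)
≡ (¬¬(¬P ∨ ¬S ∨ Q) ∧ ¬S) ∨ P   (De Morgan)
≡ ((¬P ∨ ¬S ∨ Q) ∧ ¬S) ∨ P   (double negation)
≡ (¬P ∧ ¬S) ∨ (¬S ∧ ¬S) ∨ (Q ∧ ¬S) ∨ P   (distribute ∧ over ∨)
≡ ¬S ∨ P   (simplify)

¬S ∨ P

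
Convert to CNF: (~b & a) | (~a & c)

(~b | ~a) & (~b | c) & (a | c)

(~b & a) | (~a & c)
⇔ (~b | ~a) & (~b | c) & (a | ~a) & (a | c)   (distribute | over &)
⇔ (~b | ~a) & (~b | c) & (a | c)   (simplify)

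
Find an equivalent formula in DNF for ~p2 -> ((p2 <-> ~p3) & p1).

~p2 -> ((p2 <-> ~p3) & p1)
≡ ~~p2 | ((p2 <-> ~p3) & p1)   [eliminate ->]
≡ ~~p2 | ((p2 -> ~p3) & (~p3 -> p2) & p1)   [eliminate <->]
≡ ~~p2 | ((~p2 | ~p3) & (~p3 -> p2) & p1)   [eliminate ->]
≡ ~~p2 | ((~p2 | ~p3) & (~~p3 | p2) & p1)   [eliminate ->]
≡ p2 | ((~p2 | ~p3) & (~~p3 | p2) & p1)   [double negation]
≡ p2 | ((~p2 | ~p3) & (p3 | p2) & p1)   [double negation]
≡ p2 | (~p2 & p3 & p1) | (~p2 & p2 & p1) | (~p3 & p3 & p1) | (~p3 & p2 & p1)   [distribute & over |]
≡ p2 | (~p2 & p3 & p1)   [simplify]

p2 | (~p2 & p3 & p1)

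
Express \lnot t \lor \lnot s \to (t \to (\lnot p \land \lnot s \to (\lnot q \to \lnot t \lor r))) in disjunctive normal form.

\lnot t \lor p \lor s \lor q \lor r

\lnot t \lor \lnot s \to (t \to (\lnot p \land \lnot s \to (\lnot q \to \lnot t \lor r)))
≡ \lnot (\lnot t \lor \lnot s) \lor (t \to (\lnot p \land \lnot s \to (\lnot q \to \lnot t \lor r)))   [eliminate \to]
≡ \lnot (\lnot t \lor \lnot s) \lor \lnot t \lor (\lnot p \land \lnot s \to (\lnot q \to \lnot t \lor r))   [eliminate \to]
≡ \lnot (\lnot t \lor \lnot s) \lor \lnot t \lor \lnot (\lnot p \land \lnot s) \lor (\lnot q \to \lnot t \lor r)   [eliminate \to]
≡ \lnot (\lnot t \lor \lnot s) \lor \lnot t \lor \lnot (\lnot p \land \lnot s) \lor \lnot \lnot q \lor \lnot t \lor r   [eliminate \to]
≡ \lnot \lnot t \land \lnot \lnot s \lor \lnot t \lor \lnot (\lnot p \land \lnot s) \lor \lnot \lnot q \lor \lnot t \lor r   [De Morgan]
≡ t \land \lnot \lnot s \lor \lnot t \lor \lnot (\lnot p \land \lnot s) \lor \lnot \lnot q \lor \lnot t \lor r   [double negation]
≡ t \land s \lor \lnot t \lor \lnot (\lnot p \land \lnot s) \lor \lnot \lnot q \lor \lnot t \lor r   [double negation]
≡ t \land s \lor \lnot t \lor \lnot \lnot p \lor \lnot \lnot s \lor \lnot \lnot q \lor \lnot t \lor r   [De Morgan]
≡ t \land s \lor \lnot t \lor p \lor \lnot \lnot s \lor \lnot \lnot q \lor \lnot t \lor r   [double negation]
≡ t \land s \lor \lnot t \lor p \lor s \lor \lnot \lnot q \lor \lnot t \lor r   [double negation]
≡ t \land s \lor \lnot t \lor p \lor s \lor q \lor \lnot t \lor r   [double negation]
≡ \lnot t \lor p \lor s \lor q \lor r   [simplify]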